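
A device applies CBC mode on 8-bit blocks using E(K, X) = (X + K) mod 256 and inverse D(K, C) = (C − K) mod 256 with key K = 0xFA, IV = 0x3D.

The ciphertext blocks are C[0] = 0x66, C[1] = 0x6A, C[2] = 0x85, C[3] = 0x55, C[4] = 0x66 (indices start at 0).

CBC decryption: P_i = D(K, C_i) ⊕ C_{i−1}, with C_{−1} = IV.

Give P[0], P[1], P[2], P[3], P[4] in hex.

P[0] = 0x51, P[1] = 0x16, P[2] = 0xE1, P[3] = 0xDE, P[4] = 0x39

P[0]: D(K, 0x66) = 0x6C; 0x6C ⊕ 0x3D = 0x51.
P[1]: D(K, 0x6A) = 0x70; 0x70 ⊕ 0x66 = 0x16.
P[2]: D(K, 0x85) = 0x8B; 0x8B ⊕ 0x6A = 0xE1.
P[3]: D(K, 0x55) = 0x5B; 0x5B ⊕ 0x85 = 0xDE.
P[4]: D(K, 0x66) = 0x6C; 0x6C ⊕ 0x55 = 0x39.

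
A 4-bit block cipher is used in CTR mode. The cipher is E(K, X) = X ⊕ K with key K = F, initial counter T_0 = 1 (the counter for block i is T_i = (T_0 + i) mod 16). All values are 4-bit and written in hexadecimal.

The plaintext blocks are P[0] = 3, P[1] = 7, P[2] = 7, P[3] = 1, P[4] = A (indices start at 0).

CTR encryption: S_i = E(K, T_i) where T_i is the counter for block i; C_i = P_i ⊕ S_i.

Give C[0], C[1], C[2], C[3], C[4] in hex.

C[0] = D, C[1] = A, C[2] = B, C[3] = A, C[4] = 0

C[0]: T = 1, S = E(K, T) = E; 3 ⊕ E = D.
C[1]: T = 2, S = E(K, T) = D; 7 ⊕ D = A.
C[2]: T = 3, S = E(K, T) = C; 7 ⊕ C = B.
C[3]: T = 4, S = E(K, T) = B; 1 ⊕ B = A.
C[4]: T = 5, S = E(K, T) = A; A ⊕ A = 0.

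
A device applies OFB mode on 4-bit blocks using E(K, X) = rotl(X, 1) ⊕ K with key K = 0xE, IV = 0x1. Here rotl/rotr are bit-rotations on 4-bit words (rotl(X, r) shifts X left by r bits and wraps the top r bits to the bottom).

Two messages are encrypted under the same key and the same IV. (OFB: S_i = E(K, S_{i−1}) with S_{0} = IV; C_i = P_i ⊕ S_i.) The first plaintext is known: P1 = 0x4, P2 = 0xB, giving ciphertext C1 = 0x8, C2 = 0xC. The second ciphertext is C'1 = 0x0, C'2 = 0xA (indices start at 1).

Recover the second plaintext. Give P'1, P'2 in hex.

In OFB with a reused IV, both messages share the same keystream S_i, so C_i ⊕ C'_i = P_i ⊕ P'_i and thus P'_i = P_i ⊕ C_i ⊕ C'_i.
P'1: 0x4 ⊕ 0x8 ⊕ 0x0 = 0xC.
P'2: 0xB ⊕ 0xC ⊕ 0xA = 0xD.

P'1 = 0xC, P'2 = 0xD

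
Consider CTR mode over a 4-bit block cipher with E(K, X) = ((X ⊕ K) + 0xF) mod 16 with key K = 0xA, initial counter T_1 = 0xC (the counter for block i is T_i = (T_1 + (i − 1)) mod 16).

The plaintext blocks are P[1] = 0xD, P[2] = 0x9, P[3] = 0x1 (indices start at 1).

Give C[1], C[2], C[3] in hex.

CTR encryption: S_i = E(K, T_i) where T_i is the counter for block i; C_i = P_i ⊕ S_i.
C[1]: T = 0xC, S = E(K, T) = 0x5; 0xD ⊕ 0x5 = 0x8.
C[2]: T = 0xD, S = E(K, T) = 0x6; 0x9 ⊕ 0x6 = 0xF.
C[3]: T = 0xE, S = E(K, T) = 0x3; 0x1 ⊕ 0x3 = 0x2.

C[1] = 0x8, C[2] = 0xF, C[3] = 0x2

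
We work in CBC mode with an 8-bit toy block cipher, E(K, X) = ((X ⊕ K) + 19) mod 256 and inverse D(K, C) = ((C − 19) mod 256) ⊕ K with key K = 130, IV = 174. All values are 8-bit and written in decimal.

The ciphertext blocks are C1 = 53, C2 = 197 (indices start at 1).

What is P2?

CBC decryption: P_i = D(K, C_i) ⊕ C_{i−1}, with C_{0} = IV.
P2: D(K, 197) = 48; 48 ⊕ 53 = 5.

P2 = 5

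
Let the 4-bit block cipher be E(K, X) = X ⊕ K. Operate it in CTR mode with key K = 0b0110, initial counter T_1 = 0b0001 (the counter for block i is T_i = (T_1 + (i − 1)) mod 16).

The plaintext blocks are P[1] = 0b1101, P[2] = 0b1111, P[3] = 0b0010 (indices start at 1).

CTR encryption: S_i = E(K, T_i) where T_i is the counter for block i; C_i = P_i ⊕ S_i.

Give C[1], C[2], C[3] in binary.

C[1]: T = 0b0001, S = E(K, T) = 0b0111; 0b1101 ⊕ 0b0111 = 0b1010.
C[2]: T = 0b0010, S = E(K, T) = 0b0100; 0b1111 ⊕ 0b0100 = 0b1011.
C[3]: T = 0b0011, S = E(K, T) = 0b0101; 0b0010 ⊕ 0b0101 = 0b0111.

C[1] = 0b1010, C[2] = 0b1011, C[3] = 0b0111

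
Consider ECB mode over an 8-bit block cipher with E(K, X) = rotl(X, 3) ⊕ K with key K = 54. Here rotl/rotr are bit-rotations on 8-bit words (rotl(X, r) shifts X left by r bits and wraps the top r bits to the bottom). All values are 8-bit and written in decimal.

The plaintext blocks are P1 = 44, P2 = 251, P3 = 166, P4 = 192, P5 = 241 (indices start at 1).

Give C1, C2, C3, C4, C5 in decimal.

C1 = 87, C2 = 233, C3 = 3, C4 = 48, C5 = 185

ECB encryption: C_i = E(K, P_i).
C1: E(K, 44) = 87.
C2: E(K, 251) = 233.
C3: E(K, 166) = 3.
C4: E(K, 192) = 48.
C5: E(K, 241) = 185.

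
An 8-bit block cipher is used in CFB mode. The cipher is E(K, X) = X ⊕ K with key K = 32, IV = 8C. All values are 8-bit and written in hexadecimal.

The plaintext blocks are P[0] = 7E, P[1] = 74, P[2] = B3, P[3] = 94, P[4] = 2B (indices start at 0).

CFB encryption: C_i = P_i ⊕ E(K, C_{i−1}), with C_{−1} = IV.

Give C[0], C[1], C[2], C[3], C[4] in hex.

C[0]: E(K, 8C) = BE; 7E ⊕ BE = C0.
C[1]: E(K, C0) = F2; 74 ⊕ F2 = 86.
C[2]: E(K, 86) = B4; B3 ⊕ B4 = 07.
C[3]: E(K, 07) = 35; 94 ⊕ 35 = A1.
C[4]: E(K, A1) = 93; 2B ⊕ 93 = B8.

C[0] = C0, C[1] = 86, C[2] = 07, C[3] = A1, C[4] = B8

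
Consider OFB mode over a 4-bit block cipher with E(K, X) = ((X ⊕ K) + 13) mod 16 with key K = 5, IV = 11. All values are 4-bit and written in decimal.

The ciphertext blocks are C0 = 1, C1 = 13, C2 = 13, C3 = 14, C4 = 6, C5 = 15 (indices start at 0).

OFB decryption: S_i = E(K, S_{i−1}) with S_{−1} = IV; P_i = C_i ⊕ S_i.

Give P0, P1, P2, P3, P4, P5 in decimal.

P0 = 10, P1 = 6, P2 = 6, P3 = 5, P4 = 13, P5 = 4

P0: S = E(K, 11) = 11; 1 ⊕ 11 = 10.
P1: S = E(K, 11) = 11; 13 ⊕ 11 = 6.
P2: S = E(K, 11) = 11; 13 ⊕ 11 = 6.
P3: S = E(K, 11) = 11; 14 ⊕ 11 = 5.
P4: S = E(K, 11) = 11; 6 ⊕ 11 = 13.
P5: S = E(K, 11) = 11; 15 ⊕ 11 = 4.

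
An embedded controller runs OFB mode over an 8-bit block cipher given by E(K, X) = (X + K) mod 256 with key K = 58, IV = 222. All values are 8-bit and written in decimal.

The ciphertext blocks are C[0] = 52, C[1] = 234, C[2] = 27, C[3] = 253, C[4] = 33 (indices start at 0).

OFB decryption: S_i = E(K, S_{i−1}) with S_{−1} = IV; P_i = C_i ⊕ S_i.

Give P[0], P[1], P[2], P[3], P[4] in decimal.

P[0]: S = E(K, 222) = 24; 52 ⊕ 24 = 44.
P[1]: S = E(K, 24) = 82; 234 ⊕ 82 = 184.
P[2]: S = E(K, 82) = 140; 27 ⊕ 140 = 151.
P[3]: S = E(K, 140) = 198; 253 ⊕ 198 = 59.
P[4]: S = E(K, 198) = 0; 33 ⊕ 0 = 33.

P[0] = 44, P[1] = 184, P[2] = 151, P[3] = 59, P[4] = 33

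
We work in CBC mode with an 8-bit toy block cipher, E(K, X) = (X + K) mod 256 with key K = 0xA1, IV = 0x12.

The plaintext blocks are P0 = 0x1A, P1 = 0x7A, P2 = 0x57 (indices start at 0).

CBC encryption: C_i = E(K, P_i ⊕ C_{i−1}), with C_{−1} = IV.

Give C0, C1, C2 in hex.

C0: P0 ⊕ 0x12 = 0x08; E(K, 0x08) = 0xA9.
C1: P1 ⊕ 0xA9 = 0xD3; E(K, 0xD3) = 0x74.
C2: P2 ⊕ 0x74 = 0x23; E(K, 0x23) = 0xC4.

C0 = 0xA9, C1 = 0x74, C2 = 0xC4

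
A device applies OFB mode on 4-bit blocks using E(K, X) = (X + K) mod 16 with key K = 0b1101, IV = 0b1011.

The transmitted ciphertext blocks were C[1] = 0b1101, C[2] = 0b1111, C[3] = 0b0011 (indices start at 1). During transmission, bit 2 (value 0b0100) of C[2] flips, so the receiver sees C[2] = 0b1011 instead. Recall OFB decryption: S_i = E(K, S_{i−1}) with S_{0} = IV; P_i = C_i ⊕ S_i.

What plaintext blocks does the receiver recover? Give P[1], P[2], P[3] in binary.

P[1] = 0b0101, P[2] = 0b1110, P[3] = 0b0001

Only C[2] changed, to 0b1011. In OFB, a change in C_i flips the same bit in P_i only; the keystream is unaffected. Decrypting the received ciphertext:
P[1]: S = E(K, 0b1011) = 0b1000; 0b1101 ⊕ 0b1000 = 0b0101.
P[2]: S = E(K, 0b1000) = 0b0101; 0b1011 ⊕ 0b0101 = 0b1110.
P[3]: S = E(K, 0b0101) = 0b0010; 0b0011 ⊕ 0b0010 = 0b0001.
Blocks that differ from the original plaintext: P[2].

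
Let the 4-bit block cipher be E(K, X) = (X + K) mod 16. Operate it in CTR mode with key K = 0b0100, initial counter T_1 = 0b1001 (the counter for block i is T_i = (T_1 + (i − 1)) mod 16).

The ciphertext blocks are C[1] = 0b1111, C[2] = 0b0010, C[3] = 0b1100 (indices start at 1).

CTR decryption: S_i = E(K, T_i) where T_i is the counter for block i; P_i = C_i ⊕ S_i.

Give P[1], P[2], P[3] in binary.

P[1]: T = 0b1001, S = E(K, T) = 0b1101; 0b1111 ⊕ 0b1101 = 0b0010.
P[2]: T = 0b1010, S = E(K, T) = 0b1110; 0b0010 ⊕ 0b1110 = 0b1100.
P[3]: T = 0b1011, S = E(K, T) = 0b1111; 0b1100 ⊕ 0b1111 = 0b0011.

P[1] = 0b0010, P[2] = 0b1100, P[3] = 0b0011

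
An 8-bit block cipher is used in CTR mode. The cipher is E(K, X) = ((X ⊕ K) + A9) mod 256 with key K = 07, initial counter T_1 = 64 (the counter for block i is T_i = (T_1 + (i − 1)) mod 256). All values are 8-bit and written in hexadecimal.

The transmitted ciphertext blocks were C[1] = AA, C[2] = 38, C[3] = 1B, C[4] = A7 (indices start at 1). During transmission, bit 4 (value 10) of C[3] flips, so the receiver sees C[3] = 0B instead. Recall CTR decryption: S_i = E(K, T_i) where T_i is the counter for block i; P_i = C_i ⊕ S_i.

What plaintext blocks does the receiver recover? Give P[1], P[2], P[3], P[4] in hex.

Only C[3] changed, to 0B. In CTR, a change in C_i flips the same bit in P_i only; the keystream is unaffected. Decrypting the received ciphertext:
P[1]: T = 64, S = E(K, T) = 0C; AA ⊕ 0C = A6.
P[2]: T = 65, S = E(K, T) = 0B; 38 ⊕ 0B = 33.
P[3]: T = 66, S = E(K, T) = 0A; 0B ⊕ 0A = 01.
P[4]: T = 67, S = E(K, T) = 09; A7 ⊕ 09 = AE.
Blocks that differ from the original plaintext: P[3].

P[1] = A6, P[2] = 33, P[3] = 01, P[4] = AE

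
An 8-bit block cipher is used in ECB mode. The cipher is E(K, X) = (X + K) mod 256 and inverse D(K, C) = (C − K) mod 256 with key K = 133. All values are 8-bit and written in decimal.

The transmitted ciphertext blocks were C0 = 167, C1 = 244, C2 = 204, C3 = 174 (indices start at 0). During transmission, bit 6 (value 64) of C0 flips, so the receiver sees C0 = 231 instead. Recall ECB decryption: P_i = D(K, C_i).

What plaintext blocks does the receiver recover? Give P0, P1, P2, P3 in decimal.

Only C0 changed, to 231. In ECB, a change in C_i affects only P_i. Decrypting the received ciphertext:
P0: D(K, 231) = 98.
P1: D(K, 244) = 111.
P2: D(K, 204) = 71.
P3: D(K, 174) = 41.
Blocks that differ from the original plaintext: P0.

P0 = 98, P1 = 111, P2 = 71, P3 = 41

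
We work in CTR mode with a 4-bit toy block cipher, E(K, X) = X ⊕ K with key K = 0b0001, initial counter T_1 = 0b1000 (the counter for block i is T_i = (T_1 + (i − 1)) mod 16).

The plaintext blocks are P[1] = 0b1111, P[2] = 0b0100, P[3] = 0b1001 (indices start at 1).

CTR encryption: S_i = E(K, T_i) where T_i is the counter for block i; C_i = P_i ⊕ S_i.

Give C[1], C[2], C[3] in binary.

C[1] = 0b0110, C[2] = 0b1100, C[3] = 0b0010

C[1]: T = 0b1000, S = E(K, T) = 0b1001; 0b1111 ⊕ 0b1001 = 0b0110.
C[2]: T = 0b1001, S = E(K, T) = 0b1000; 0b0100 ⊕ 0b1000 = 0b1100.
C[3]: T = 0b1010, S = E(K, T) = 0b1011; 0b1001 ⊕ 0b1011 = 0b0010.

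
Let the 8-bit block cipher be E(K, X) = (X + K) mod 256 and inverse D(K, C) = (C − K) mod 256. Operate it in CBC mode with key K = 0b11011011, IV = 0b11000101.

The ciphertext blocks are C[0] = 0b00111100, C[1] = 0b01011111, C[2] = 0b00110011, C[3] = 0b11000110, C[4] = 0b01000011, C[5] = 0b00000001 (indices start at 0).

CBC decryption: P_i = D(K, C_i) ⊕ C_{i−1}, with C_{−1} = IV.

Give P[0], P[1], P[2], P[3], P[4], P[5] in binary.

P[0] = 0b10100100, P[1] = 0b10111000, P[2] = 0b00000111, P[3] = 0b11011000, P[4] = 0b10101110, P[5] = 0b01100101

P[0]: D(K, 0b00111100) = 0b01100001; 0b01100001 ⊕ 0b11000101 = 0b10100100.
P[1]: D(K, 0b01011111) = 0b10000100; 0b10000100 ⊕ 0b00111100 = 0b10111000.
P[2]: D(K, 0b00110011) = 0b01011000; 0b01011000 ⊕ 0b01011111 = 0b00000111.
P[3]: D(K, 0b11000110) = 0b11101011; 0b11101011 ⊕ 0b00110011 = 0b11011000.
P[4]: D(K, 0b01000011) = 0b01101000; 0b01101000 ⊕ 0b11000110 = 0b10101110.
P[5]: D(K, 0b00000001) = 0b00100110; 0b00100110 ⊕ 0b01000011 = 0b01100101.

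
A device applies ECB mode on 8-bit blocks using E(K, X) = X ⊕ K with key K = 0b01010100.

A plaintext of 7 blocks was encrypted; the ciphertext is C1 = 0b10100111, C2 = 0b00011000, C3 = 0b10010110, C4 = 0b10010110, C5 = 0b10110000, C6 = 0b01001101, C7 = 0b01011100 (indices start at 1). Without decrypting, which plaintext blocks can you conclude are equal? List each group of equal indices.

P3 = P4

ECB encrypts each block independently with the same key, so equal ciphertext blocks imply equal plaintext blocks.
C3 = C4 = 0b10010110, so P3 = P4.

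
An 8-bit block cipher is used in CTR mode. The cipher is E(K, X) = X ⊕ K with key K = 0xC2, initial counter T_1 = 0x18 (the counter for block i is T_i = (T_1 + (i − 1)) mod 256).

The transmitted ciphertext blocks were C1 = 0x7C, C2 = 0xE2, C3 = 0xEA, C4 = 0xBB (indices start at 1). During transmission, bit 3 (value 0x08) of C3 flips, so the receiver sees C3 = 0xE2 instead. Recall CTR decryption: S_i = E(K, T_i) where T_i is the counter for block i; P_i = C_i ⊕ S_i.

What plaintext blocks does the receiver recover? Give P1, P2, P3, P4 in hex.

Only C3 changed, to 0xE2. In CTR, a change in C_i flips the same bit in P_i only; the keystream is unaffected. Decrypting the received ciphertext:
P1: T = 0x18, S = E(K, T) = 0xDA; 0x7C ⊕ 0xDA = 0xA6.
P2: T = 0x19, S = E(K, T) = 0xDB; 0xE2 ⊕ 0xDB = 0x39.
P3: T = 0x1A, S = E(K, T) = 0xD8; 0xE2 ⊕ 0xD8 = 0x3A.
P4: T = 0x1B, S = E(K, T) = 0xD9; 0xBB ⊕ 0xD9 = 0x62.
Blocks that differ from the original plaintext: P3.

P1 = 0xA6, P2 = 0x39, P3 = 0x3A, P4 = 0x62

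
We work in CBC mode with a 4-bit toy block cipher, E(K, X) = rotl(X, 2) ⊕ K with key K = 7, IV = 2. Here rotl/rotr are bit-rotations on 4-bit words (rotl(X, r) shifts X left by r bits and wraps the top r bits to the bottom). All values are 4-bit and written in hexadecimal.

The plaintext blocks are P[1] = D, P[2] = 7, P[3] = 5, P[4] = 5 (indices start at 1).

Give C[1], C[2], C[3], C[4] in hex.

C[1] = 8, C[2] = 8, C[3] = 0, C[4] = 2

CBC encryption: C_i = E(K, P_i ⊕ C_{i−1}), with C_{0} = IV.
C[1]: P[1] ⊕ 2 = F; E(K, F) = 8.
C[2]: P[2] ⊕ 8 = F; E(K, F) = 8.
C[3]: P[3] ⊕ 8 = D; E(K, D) = 0.
C[4]: P[4] ⊕ 0 = 5; E(K, 5) = 2.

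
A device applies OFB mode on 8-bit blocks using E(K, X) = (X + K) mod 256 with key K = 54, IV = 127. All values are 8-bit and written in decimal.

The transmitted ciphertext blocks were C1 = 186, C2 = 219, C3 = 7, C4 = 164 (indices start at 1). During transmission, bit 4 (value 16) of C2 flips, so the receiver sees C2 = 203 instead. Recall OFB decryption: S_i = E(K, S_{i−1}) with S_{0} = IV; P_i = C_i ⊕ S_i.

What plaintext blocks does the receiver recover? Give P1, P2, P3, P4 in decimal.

Only C2 changed, to 203. In OFB, a change in C_i flips the same bit in P_i only; the keystream is unaffected. Decrypting the received ciphertext:
P1: S = E(K, 127) = 181; 186 ⊕ 181 = 15.
P2: S = E(K, 181) = 235; 203 ⊕ 235 = 32.
P3: S = E(K, 235) = 33; 7 ⊕ 33 = 38.
P4: S = E(K, 33) = 87; 164 ⊕ 87 = 243.
Blocks that differ from the original plaintext: P2.

P1 = 15, P2 = 32, P3 = 38, P4 = 243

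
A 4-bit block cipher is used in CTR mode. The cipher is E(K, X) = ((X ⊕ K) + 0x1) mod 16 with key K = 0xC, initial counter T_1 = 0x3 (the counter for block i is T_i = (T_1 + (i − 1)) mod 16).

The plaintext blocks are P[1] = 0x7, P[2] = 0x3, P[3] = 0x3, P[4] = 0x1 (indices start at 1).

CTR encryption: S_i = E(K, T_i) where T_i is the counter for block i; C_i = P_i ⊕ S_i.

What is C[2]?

C[2] = 0xA

C[1]: T = 0x3, S = E(K, T) = 0x0; 0x7 ⊕ 0x0 = 0x7.
C[2]: T = 0x4, S = E(K, T) = 0x9; 0x3 ⊕ 0x9 = 0xA.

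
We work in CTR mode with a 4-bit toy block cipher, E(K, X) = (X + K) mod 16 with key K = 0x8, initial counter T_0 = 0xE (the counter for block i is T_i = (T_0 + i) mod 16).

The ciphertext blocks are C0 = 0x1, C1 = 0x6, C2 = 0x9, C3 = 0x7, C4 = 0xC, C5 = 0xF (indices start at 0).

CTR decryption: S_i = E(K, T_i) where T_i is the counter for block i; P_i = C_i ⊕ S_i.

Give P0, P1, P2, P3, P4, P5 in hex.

P0: T = 0xE, S = E(K, T) = 0x6; 0x1 ⊕ 0x6 = 0x7.
P1: T = 0xF, S = E(K, T) = 0x7; 0x6 ⊕ 0x7 = 0x1.
P2: T = 0x0, S = E(K, T) = 0x8; 0x9 ⊕ 0x8 = 0x1.
P3: T = 0x1, S = E(K, T) = 0x9; 0x7 ⊕ 0x9 = 0xE.
P4: T = 0x2, S = E(K, T) = 0xA; 0xC ⊕ 0xA = 0x6.
P5: T = 0x3, S = E(K, T) = 0xB; 0xF ⊕ 0xB = 0x4.

P0 = 0x7, P1 = 0x1, P2 = 0x1, P3 = 0xE, P4 = 0x6, P5 = 0x4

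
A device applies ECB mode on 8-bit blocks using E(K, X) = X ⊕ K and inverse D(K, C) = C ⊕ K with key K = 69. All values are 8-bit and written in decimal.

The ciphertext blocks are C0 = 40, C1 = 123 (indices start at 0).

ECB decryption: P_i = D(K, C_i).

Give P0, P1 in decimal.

P0: D(K, 40) = 109.
P1: D(K, 123) = 62.

P0 = 109, P1 = 62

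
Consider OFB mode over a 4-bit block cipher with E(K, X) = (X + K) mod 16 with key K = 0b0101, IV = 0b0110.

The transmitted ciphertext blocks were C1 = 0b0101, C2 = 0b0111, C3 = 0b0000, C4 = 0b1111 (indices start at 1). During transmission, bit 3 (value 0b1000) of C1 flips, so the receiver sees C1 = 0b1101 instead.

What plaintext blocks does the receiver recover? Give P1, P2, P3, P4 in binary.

OFB decryption: S_i = E(K, S_{i−1}) with S_{0} = IV; P_i = C_i ⊕ S_i.
Only C1 changed, to 0b1101. In OFB, a change in C_i flips the same bit in P_i only; the keystream is unaffected. Decrypting the received ciphertext:
P1: S = E(K, 0b0110) = 0b1011; 0b1101 ⊕ 0b1011 = 0b0110.
P2: S = E(K, 0b1011) = 0b0000; 0b0111 ⊕ 0b0000 = 0b0111.
P3: S = E(K, 0b0000) = 0b0101; 0b0000 ⊕ 0b0101 = 0b0101.
P4: S = E(K, 0b0101) = 0b1010; 0b1111 ⊕ 0b1010 = 0b0101.
Blocks that differ from the original plaintext: P1.

P1 = 0b0110, P2 = 0b0111, P3 = 0b0101, P4 = 0b0101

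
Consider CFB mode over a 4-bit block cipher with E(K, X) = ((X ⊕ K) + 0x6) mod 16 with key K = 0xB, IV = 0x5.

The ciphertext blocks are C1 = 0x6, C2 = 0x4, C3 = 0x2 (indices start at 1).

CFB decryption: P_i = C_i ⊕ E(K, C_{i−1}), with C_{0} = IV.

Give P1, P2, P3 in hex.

P1 = 0x2, P2 = 0x7, P3 = 0x7

P1: E(K, 0x5) = 0x4; 0x6 ⊕ 0x4 = 0x2.
P2: E(K, 0x6) = 0x3; 0x4 ⊕ 0x3 = 0x7.
P3: E(K, 0x4) = 0x5; 0x2 ⊕ 0x5 = 0x7.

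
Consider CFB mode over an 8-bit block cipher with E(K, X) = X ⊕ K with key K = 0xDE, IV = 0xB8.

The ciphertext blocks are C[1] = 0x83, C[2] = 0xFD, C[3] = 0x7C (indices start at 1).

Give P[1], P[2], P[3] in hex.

P[1] = 0xE5, P[2] = 0xA0, P[3] = 0x5F

CFB decryption: P_i = C_i ⊕ E(K, C_{i−1}), with C_{0} = IV.
P[1]: E(K, 0xB8) = 0x66; 0x83 ⊕ 0x66 = 0xE5.
P[2]: E(K, 0x83) = 0x5D; 0xFD ⊕ 0x5D = 0xA0.
P[3]: E(K, 0xFD) = 0x23; 0x7C ⊕ 0x23 = 0x5F.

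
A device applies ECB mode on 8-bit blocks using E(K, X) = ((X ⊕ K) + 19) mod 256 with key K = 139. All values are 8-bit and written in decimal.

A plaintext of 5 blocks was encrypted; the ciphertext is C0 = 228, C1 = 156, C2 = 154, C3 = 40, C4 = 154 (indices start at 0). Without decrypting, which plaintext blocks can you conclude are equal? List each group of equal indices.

P2 = P4

ECB encrypts each block independently with the same key, so equal ciphertext blocks imply equal plaintext blocks.
C2 = C4 = 154, so P2 = P4.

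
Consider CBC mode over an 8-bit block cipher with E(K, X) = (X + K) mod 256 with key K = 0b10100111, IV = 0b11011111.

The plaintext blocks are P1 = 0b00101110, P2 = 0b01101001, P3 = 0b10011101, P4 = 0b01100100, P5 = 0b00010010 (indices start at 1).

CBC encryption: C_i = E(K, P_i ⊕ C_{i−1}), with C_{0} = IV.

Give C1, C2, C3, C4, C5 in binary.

C1: P1 ⊕ 0b11011111 = 0b11110001; E(K, 0b11110001) = 0b10011000.
C2: P2 ⊕ 0b10011000 = 0b11110001; E(K, 0b11110001) = 0b10011000.
C3: P3 ⊕ 0b10011000 = 0b00000101; E(K, 0b00000101) = 0b10101100.
C4: P4 ⊕ 0b10101100 = 0b11001000; E(K, 0b11001000) = 0b01101111.
C5: P5 ⊕ 0b01101111 = 0b01111101; E(K, 0b01111101) = 0b00100100.

C1 = 0b10011000, C2 = 0b10011000, C3 = 0b10101100, C4 = 0b01101111, C5 = 0b00100100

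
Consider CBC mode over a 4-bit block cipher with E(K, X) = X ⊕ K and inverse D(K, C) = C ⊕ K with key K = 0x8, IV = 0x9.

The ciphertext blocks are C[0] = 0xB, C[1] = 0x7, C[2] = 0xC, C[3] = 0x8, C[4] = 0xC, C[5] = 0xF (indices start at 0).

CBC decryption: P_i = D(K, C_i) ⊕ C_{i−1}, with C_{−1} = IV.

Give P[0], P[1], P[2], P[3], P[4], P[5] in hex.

P[0]: D(K, 0xB) = 0x3; 0x3 ⊕ 0x9 = 0xA.
P[1]: D(K, 0x7) = 0xF; 0xF ⊕ 0xB = 0x4.
P[2]: D(K, 0xC) = 0x4; 0x4 ⊕ 0x7 = 0x3.
P[3]: D(K, 0x8) = 0x0; 0x0 ⊕ 0xC = 0xC.
P[4]: D(K, 0xC) = 0x4; 0x4 ⊕ 0x8 = 0xC.
P[5]: D(K, 0xF) = 0x7; 0x7 ⊕ 0xC = 0xB.

P[0] = 0xA, P[1] = 0x4, P[2] = 0x3, P[3] = 0xC, P[4] = 0xC, P[5] = 0xB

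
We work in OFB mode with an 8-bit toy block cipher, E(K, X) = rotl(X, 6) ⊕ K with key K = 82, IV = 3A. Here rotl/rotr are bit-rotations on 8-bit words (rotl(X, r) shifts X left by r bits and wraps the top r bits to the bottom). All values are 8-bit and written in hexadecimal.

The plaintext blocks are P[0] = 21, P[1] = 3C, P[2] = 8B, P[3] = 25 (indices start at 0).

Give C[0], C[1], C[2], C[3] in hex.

OFB encryption: S_i = E(K, S_{i−1}) with S_{−1} = IV; C_i = P_i ⊕ S_i.
C[0]: S = E(K, 3A) = 0C; 21 ⊕ 0C = 2D.
C[1]: S = E(K, 0C) = 81; 3C ⊕ 81 = BD.
C[2]: S = E(K, 81) = E2; 8B ⊕ E2 = 69.
C[3]: S = E(K, E2) = 3A; 25 ⊕ 3A = 1F.

C[0] = 2D, C[1] = BD, C[2] = 69, C[3] = 1F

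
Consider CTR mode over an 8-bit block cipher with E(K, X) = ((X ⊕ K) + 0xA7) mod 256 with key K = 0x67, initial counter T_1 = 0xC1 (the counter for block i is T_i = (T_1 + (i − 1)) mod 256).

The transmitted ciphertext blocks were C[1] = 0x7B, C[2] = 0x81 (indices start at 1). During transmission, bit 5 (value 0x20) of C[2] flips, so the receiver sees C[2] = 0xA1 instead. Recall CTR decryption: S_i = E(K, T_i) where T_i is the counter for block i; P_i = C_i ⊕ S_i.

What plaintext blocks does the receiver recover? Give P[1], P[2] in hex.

P[1] = 0x36, P[2] = 0xED

Only C[2] changed, to 0xA1. In CTR, a change in C_i flips the same bit in P_i only; the keystream is unaffected. Decrypting the received ciphertext:
P[1]: T = 0xC1, S = E(K, T) = 0x4D; 0x7B ⊕ 0x4D = 0x36.
P[2]: T = 0xC2, S = E(K, T) = 0x4C; 0xA1 ⊕ 0x4C = 0xED.
Blocks that differ from the original plaintext: P[2].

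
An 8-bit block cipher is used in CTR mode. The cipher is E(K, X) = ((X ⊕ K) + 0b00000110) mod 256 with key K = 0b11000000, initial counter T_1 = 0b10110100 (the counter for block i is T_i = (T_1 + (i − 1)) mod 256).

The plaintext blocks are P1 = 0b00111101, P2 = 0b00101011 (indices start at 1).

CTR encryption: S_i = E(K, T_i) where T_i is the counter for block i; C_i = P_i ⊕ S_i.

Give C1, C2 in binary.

C1 = 0b01000111, C2 = 0b01010000

C1: T = 0b10110100, S = E(K, T) = 0b01111010; 0b00111101 ⊕ 0b01111010 = 0b01000111.
C2: T = 0b10110101, S = E(K, T) = 0b01111011; 0b00101011 ⊕ 0b01111011 = 0b01010000.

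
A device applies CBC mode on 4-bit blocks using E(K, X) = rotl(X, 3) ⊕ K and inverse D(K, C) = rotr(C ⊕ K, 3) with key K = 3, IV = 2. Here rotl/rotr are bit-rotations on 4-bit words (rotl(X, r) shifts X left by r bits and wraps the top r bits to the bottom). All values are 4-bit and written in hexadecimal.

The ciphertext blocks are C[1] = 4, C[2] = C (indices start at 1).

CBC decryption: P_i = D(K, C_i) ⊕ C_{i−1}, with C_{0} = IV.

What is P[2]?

P[2]: D(K, C) = F; F ⊕ 4 = B.

P[2] = B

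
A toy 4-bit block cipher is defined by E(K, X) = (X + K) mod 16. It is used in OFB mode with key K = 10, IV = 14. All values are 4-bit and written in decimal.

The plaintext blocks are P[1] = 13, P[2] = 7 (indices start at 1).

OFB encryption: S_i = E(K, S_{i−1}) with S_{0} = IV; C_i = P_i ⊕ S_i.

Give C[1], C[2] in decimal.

C[1]: S = E(K, 14) = 8; 13 ⊕ 8 = 5.
C[2]: S = E(K, 8) = 2; 7 ⊕ 2 = 5.

C[1] = 5, C[2] = 5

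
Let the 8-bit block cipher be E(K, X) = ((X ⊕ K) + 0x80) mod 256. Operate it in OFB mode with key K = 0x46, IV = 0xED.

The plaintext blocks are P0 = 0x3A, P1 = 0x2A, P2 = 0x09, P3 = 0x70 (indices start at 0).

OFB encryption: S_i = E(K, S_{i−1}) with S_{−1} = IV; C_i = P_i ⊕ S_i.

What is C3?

C3 = 0x9D

C0: S = E(K, 0xED) = 0x2B; 0x3A ⊕ 0x2B = 0x11.
C1: S = E(K, 0x2B) = 0xED; 0x2A ⊕ 0xED = 0xC7.
C2: S = E(K, 0xED) = 0x2B; 0x09 ⊕ 0x2B = 0x22.
C3: S = E(K, 0x2B) = 0xED; 0x70 ⊕ 0xED = 0x9D.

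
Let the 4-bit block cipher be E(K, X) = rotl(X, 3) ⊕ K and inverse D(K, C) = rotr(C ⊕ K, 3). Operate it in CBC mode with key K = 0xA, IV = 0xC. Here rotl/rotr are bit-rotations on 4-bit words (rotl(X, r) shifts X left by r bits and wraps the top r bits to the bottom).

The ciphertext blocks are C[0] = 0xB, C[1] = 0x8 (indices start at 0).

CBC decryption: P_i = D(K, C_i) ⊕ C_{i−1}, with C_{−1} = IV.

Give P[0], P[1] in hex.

P[0] = 0xE, P[1] = 0xF

P[0]: D(K, 0xB) = 0x2; 0x2 ⊕ 0xC = 0xE.
P[1]: D(K, 0x8) = 0x4; 0x4 ⊕ 0xB = 0xF.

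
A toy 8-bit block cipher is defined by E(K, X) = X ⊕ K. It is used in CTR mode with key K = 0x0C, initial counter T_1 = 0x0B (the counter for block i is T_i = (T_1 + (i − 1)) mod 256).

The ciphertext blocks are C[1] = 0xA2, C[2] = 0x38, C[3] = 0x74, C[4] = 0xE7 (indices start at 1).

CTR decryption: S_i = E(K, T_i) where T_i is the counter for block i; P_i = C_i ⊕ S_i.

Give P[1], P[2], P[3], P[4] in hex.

P[1] = 0xA5, P[2] = 0x38, P[3] = 0x75, P[4] = 0xE5

P[1]: T = 0x0B, S = E(K, T) = 0x07; 0xA2 ⊕ 0x07 = 0xA5.
P[2]: T = 0x0C, S = E(K, T) = 0x00; 0x38 ⊕ 0x00 = 0x38.
P[3]: T = 0x0D, S = E(K, T) = 0x01; 0x74 ⊕ 0x01 = 0x75.
P[4]: T = 0x0E, S = E(K, T) = 0x02; 0xE7 ⊕ 0x02 = 0xE5.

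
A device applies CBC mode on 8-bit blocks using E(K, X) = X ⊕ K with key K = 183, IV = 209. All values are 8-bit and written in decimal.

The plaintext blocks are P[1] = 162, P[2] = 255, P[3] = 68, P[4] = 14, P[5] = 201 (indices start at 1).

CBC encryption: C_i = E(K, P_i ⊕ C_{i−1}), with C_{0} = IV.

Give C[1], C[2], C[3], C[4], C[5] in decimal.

C[1] = 196, C[2] = 140, C[3] = 127, C[4] = 198, C[5] = 184

C[1]: P[1] ⊕ 209 = 115; E(K, 115) = 196.
C[2]: P[2] ⊕ 196 = 59; E(K, 59) = 140.
C[3]: P[3] ⊕ 140 = 200; E(K, 200) = 127.
C[4]: P[4] ⊕ 127 = 113; E(K, 113) = 198.
C[5]: P[5] ⊕ 198 = 15; E(K, 15) = 184.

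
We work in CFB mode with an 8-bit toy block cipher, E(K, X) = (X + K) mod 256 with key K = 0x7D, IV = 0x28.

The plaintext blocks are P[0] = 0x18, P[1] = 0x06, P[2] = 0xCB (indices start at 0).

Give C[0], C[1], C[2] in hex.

CFB encryption: C_i = P_i ⊕ E(K, C_{i−1}), with C_{−1} = IV.
C[0]: E(K, 0x28) = 0xA5; 0x18 ⊕ 0xA5 = 0xBD.
C[1]: E(K, 0xBD) = 0x3A; 0x06 ⊕ 0x3A = 0x3C.
C[2]: E(K, 0x3C) = 0xB9; 0xCB ⊕ 0xB9 = 0x72.

C[0] = 0xBD, C[1] = 0x3C, C[2] = 0x72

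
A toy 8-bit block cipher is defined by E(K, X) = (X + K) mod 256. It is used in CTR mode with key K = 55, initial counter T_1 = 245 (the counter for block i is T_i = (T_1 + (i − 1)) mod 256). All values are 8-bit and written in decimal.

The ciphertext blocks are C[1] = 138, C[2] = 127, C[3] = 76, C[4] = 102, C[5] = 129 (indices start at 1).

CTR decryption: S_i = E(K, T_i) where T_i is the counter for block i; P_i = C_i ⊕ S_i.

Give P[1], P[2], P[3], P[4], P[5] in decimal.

P[1] = 166, P[2] = 82, P[3] = 98, P[4] = 73, P[5] = 177

P[1]: T = 245, S = E(K, T) = 44; 138 ⊕ 44 = 166.
P[2]: T = 246, S = E(K, T) = 45; 127 ⊕ 45 = 82.
P[3]: T = 247, S = E(K, T) = 46; 76 ⊕ 46 = 98.
P[4]: T = 248, S = E(K, T) = 47; 102 ⊕ 47 = 73.
P[5]: T = 249, S = E(K, T) = 48; 129 ⊕ 48 = 177.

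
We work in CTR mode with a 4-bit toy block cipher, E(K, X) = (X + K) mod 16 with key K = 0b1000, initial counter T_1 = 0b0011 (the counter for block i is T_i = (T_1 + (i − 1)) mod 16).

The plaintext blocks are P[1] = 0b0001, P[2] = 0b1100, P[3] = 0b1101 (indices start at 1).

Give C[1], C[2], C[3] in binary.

C[1] = 0b1010, C[2] = 0b0000, C[3] = 0b0000

CTR encryption: S_i = E(K, T_i) where T_i is the counter for block i; C_i = P_i ⊕ S_i.
C[1]: T = 0b0011, S = E(K, T) = 0b1011; 0b0001 ⊕ 0b1011 = 0b1010.
C[2]: T = 0b0100, S = E(K, T) = 0b1100; 0b1100 ⊕ 0b1100 = 0b0000.
C[3]: T = 0b0101, S = E(K, T) = 0b1101; 0b1101 ⊕ 0b1101 = 0b0000.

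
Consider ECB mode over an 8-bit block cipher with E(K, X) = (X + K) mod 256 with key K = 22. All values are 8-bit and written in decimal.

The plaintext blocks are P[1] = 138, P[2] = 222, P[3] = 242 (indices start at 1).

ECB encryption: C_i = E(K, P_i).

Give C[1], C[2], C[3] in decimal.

C[1]: E(K, 138) = 160.
C[2]: E(K, 222) = 244.
C[3]: E(K, 242) = 8.

C[1] = 160, C[2] = 244, C[3] = 8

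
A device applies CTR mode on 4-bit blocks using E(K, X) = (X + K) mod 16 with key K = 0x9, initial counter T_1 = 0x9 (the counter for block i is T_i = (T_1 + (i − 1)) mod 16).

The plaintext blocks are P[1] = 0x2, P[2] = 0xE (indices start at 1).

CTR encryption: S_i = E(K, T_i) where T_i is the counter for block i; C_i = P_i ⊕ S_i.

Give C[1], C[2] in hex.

C[1] = 0x0, C[2] = 0xD

C[1]: T = 0x9, S = E(K, T) = 0x2; 0x2 ⊕ 0x2 = 0x0.
C[2]: T = 0xA, S = E(K, T) = 0x3; 0xE ⊕ 0x3 = 0xD.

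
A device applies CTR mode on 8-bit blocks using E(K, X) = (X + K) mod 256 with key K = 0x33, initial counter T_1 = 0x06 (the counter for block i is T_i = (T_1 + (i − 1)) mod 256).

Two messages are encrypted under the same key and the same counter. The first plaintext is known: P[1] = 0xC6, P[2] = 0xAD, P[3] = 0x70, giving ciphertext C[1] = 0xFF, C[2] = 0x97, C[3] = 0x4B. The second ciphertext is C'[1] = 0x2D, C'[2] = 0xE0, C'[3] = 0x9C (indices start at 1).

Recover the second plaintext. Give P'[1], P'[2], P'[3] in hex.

P'[1] = 0x14, P'[2] = 0xDA, P'[3] = 0xA7

In CTR with a reused counter, both messages share the same keystream S_i, so C_i ⊕ C'_i = P_i ⊕ P'_i and thus P'_i = P_i ⊕ C_i ⊕ C'_i.
P'[1]: 0xC6 ⊕ 0xFF ⊕ 0x2D = 0x14.
P'[2]: 0xAD ⊕ 0x97 ⊕ 0xE0 = 0xDA.
P'[3]: 0x70 ⊕ 0x4B ⊕ 0x9C = 0xA7.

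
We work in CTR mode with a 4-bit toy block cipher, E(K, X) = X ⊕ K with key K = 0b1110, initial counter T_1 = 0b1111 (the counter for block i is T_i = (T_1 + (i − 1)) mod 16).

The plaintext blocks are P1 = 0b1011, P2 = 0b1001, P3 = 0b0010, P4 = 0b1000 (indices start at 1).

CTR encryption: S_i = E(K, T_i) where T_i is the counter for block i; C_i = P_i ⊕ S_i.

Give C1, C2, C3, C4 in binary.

C1 = 0b1010, C2 = 0b0111, C3 = 0b1101, C4 = 0b0100

C1: T = 0b1111, S = E(K, T) = 0b0001; 0b1011 ⊕ 0b0001 = 0b1010.
C2: T = 0b0000, S = E(K, T) = 0b1110; 0b1001 ⊕ 0b1110 = 0b0111.
C3: T = 0b0001, S = E(K, T) = 0b1111; 0b0010 ⊕ 0b1111 = 0b1101.
C4: T = 0b0010, S = E(K, T) = 0b1100; 0b1000 ⊕ 0b1100 = 0b0100.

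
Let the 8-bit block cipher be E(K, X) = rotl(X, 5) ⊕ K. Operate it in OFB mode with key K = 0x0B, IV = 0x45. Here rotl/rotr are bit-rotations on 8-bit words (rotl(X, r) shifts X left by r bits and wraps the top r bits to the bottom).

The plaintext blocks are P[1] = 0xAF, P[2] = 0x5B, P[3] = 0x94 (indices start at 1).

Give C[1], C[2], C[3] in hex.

OFB encryption: S_i = E(K, S_{i−1}) with S_{0} = IV; C_i = P_i ⊕ S_i.
C[1]: S = E(K, 0x45) = 0xA3; 0xAF ⊕ 0xA3 = 0x0C.
C[2]: S = E(K, 0xA3) = 0x7F; 0x5B ⊕ 0x7F = 0x24.
C[3]: S = E(K, 0x7F) = 0xE4; 0x94 ⊕ 0xE4 = 0x70.

C[1] = 0x0C, C[2] = 0x24, C[3] = 0x70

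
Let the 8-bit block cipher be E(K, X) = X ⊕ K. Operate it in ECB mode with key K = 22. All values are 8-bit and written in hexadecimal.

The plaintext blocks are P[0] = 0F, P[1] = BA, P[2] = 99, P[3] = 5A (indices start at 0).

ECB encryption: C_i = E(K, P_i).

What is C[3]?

C[3]: E(K, 5A) = 78.

C[3] = 78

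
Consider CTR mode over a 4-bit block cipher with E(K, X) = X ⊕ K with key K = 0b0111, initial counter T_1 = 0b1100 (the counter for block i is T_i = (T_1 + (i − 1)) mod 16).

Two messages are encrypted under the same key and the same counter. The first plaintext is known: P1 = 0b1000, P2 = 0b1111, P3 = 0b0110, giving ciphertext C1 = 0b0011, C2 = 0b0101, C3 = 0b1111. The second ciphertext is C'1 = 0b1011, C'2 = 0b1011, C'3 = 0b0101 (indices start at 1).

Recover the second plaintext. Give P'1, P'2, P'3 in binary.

P'1 = 0b0000, P'2 = 0b0001, P'3 = 0b1100

In CTR with a reused counter, both messages share the same keystream S_i, so C_i ⊕ C'_i = P_i ⊕ P'_i and thus P'_i = P_i ⊕ C_i ⊕ C'_i.
P'1: 0b1000 ⊕ 0b0011 ⊕ 0b1011 = 0b0000.
P'2: 0b1111 ⊕ 0b0101 ⊕ 0b1011 = 0b0001.
P'3: 0b0110 ⊕ 0b1111 ⊕ 0b0101 = 0b1100.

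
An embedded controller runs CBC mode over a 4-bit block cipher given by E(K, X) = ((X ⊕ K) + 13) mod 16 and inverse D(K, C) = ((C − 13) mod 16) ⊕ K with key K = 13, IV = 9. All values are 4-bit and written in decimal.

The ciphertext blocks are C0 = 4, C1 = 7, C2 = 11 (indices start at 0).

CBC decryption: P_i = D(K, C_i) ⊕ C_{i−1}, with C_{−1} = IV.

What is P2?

P2 = 4

P2: D(K, 11) = 3; 3 ⊕ 7 = 4.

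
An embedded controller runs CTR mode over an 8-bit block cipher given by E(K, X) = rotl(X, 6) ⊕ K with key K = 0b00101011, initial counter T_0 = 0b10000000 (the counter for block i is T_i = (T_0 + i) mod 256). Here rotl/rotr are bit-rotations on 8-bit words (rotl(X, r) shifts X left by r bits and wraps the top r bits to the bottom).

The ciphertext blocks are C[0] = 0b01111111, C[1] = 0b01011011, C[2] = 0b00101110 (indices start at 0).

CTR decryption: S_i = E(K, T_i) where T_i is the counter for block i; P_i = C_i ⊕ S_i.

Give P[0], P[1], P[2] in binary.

P[0] = 0b01110100, P[1] = 0b00010000, P[2] = 0b10100101

P[0]: T = 0b10000000, S = E(K, T) = 0b00001011; 0b01111111 ⊕ 0b00001011 = 0b01110100.
P[1]: T = 0b10000001, S = E(K, T) = 0b01001011; 0b01011011 ⊕ 0b01001011 = 0b00010000.
P[2]: T = 0b10000010, S = E(K, T) = 0b10001011; 0b00101110 ⊕ 0b10001011 = 0b10100101.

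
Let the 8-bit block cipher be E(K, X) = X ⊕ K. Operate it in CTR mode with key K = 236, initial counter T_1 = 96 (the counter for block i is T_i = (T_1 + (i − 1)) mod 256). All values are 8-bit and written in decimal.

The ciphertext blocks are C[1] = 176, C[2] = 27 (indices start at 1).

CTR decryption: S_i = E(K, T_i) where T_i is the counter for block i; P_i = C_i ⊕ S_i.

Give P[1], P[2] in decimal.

P[1] = 60, P[2] = 150

P[1]: T = 96, S = E(K, T) = 140; 176 ⊕ 140 = 60.
P[2]: T = 97, S = E(K, T) = 141; 27 ⊕ 141 = 150.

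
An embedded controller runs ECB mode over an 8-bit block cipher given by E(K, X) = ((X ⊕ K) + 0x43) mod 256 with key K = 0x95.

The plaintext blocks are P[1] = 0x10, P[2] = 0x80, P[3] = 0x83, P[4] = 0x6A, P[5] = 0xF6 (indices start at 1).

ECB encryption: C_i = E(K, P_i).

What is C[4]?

C[4] = 0x42

C[4]: E(K, 0x6A) = 0x42.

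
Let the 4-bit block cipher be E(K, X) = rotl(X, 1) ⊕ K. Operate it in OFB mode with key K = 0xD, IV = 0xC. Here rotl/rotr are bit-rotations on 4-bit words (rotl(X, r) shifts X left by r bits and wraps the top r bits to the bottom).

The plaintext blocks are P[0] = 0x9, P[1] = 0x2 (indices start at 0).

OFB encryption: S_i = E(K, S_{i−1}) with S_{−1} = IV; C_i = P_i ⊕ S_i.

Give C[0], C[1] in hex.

C[0]: S = E(K, 0xC) = 0x4; 0x9 ⊕ 0x4 = 0xD.
C[1]: S = E(K, 0x4) = 0x5; 0x2 ⊕ 0x5 = 0x7.

C[0] = 0xD, C[1] = 0x7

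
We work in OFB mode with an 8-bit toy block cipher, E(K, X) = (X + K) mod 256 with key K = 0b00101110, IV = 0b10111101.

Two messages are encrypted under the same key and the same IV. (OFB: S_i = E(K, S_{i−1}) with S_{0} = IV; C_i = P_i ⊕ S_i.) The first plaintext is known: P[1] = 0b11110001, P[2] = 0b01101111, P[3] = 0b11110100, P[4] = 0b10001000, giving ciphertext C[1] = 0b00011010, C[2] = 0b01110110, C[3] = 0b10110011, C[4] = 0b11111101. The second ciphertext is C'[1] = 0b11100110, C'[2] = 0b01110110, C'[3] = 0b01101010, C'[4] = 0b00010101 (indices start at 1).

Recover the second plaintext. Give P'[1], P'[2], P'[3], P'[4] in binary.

P'[1] = 0b00001101, P'[2] = 0b01101111, P'[3] = 0b00101101, P'[4] = 0b01100000

In OFB with a reused IV, both messages share the same keystream S_i, so C_i ⊕ C'_i = P_i ⊕ P'_i and thus P'_i = P_i ⊕ C_i ⊕ C'_i.
P'[1]: 0b11110001 ⊕ 0b00011010 ⊕ 0b11100110 = 0b00001101.
P'[2]: 0b01101111 ⊕ 0b01110110 ⊕ 0b01110110 = 0b01101111.
P'[3]: 0b11110100 ⊕ 0b10110011 ⊕ 0b01101010 = 0b00101101.
P'[4]: 0b10001000 ⊕ 0b11111101 ⊕ 0b00010101 = 0b01100000.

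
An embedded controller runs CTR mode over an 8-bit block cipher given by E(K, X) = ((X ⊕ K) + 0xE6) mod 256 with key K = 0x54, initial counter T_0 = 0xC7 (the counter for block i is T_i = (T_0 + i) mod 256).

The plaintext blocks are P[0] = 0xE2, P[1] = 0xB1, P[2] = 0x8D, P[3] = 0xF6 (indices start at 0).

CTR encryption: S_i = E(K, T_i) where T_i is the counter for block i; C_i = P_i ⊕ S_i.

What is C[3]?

C[0]: T = 0xC7, S = E(K, T) = 0x79; 0xE2 ⊕ 0x79 = 0x9B.
C[1]: T = 0xC8, S = E(K, T) = 0x82; 0xB1 ⊕ 0x82 = 0x33.
C[2]: T = 0xC9, S = E(K, T) = 0x83; 0x8D ⊕ 0x83 = 0x0E.
C[3]: T = 0xCA, S = E(K, T) = 0x84; 0xF6 ⊕ 0x84 = 0x72.

C[3] = 0x72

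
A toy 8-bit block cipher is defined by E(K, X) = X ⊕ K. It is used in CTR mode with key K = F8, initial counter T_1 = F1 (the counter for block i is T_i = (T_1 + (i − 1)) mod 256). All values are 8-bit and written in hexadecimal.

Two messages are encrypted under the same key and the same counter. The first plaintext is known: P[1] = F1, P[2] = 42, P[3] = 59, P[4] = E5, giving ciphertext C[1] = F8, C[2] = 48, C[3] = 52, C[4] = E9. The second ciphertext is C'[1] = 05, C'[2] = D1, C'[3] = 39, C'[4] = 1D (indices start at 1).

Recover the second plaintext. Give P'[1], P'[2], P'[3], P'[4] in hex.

In CTR with a reused counter, both messages share the same keystream S_i, so C_i ⊕ C'_i = P_i ⊕ P'_i and thus P'_i = P_i ⊕ C_i ⊕ C'_i.
P'[1]: F1 ⊕ F8 ⊕ 05 = 0C.
P'[2]: 42 ⊕ 48 ⊕ D1 = DB.
P'[3]: 59 ⊕ 52 ⊕ 39 = 32.
P'[4]: E5 ⊕ E9 ⊕ 1D = 11.

P'[1] = 0C, P'[2] = DB, P'[3] = 32, P'[4] = 11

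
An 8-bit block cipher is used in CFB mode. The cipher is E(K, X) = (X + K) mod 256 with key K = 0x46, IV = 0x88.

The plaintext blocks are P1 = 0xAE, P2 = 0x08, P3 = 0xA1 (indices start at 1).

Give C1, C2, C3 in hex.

C1 = 0x60, C2 = 0xAE, C3 = 0x55

CFB encryption: C_i = P_i ⊕ E(K, C_{i−1}), with C_{0} = IV.
C1: E(K, 0x88) = 0xCE; 0xAE ⊕ 0xCE = 0x60.
C2: E(K, 0x60) = 0xA6; 0x08 ⊕ 0xA6 = 0xAE.
C3: E(K, 0xAE) = 0xF4; 0xA1 ⊕ 0xF4 = 0x55.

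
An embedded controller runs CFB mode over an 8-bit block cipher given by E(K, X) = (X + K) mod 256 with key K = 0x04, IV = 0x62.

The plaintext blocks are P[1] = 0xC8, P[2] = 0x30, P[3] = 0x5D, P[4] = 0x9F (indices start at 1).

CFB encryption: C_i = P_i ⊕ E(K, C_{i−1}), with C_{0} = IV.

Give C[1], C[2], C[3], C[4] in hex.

C[1] = 0xAE, C[2] = 0x82, C[3] = 0xDB, C[4] = 0x40

C[1]: E(K, 0x62) = 0x66; 0xC8 ⊕ 0x66 = 0xAE.
C[2]: E(K, 0xAE) = 0xB2; 0x30 ⊕ 0xB2 = 0x82.
C[3]: E(K, 0x82) = 0x86; 0x5D ⊕ 0x86 = 0xDB.
C[4]: E(K, 0xDB) = 0xDF; 0x9F ⊕ 0xDF = 0x40.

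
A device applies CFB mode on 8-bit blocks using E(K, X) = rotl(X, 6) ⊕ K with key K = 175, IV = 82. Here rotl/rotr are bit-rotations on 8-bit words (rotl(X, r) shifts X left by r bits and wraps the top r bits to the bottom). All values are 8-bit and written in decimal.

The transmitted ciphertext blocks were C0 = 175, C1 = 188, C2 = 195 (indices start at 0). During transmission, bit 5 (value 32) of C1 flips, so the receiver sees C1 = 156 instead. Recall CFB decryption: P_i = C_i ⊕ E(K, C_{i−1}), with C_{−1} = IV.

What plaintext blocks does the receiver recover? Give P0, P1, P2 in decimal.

Only C1 changed, to 156. In CFB, a change in C_i flips the same bit in P_i and garbles P_{i+1}. Decrypting the received ciphertext:
P0: E(K, 82) = 59; 175 ⊕ 59 = 148.
P1: E(K, 175) = 68; 156 ⊕ 68 = 216.
P2: E(K, 156) = 136; 195 ⊕ 136 = 75.
Blocks that differ from the original plaintext: P1, P2.

P0 = 148, P1 = 216, P2 = 75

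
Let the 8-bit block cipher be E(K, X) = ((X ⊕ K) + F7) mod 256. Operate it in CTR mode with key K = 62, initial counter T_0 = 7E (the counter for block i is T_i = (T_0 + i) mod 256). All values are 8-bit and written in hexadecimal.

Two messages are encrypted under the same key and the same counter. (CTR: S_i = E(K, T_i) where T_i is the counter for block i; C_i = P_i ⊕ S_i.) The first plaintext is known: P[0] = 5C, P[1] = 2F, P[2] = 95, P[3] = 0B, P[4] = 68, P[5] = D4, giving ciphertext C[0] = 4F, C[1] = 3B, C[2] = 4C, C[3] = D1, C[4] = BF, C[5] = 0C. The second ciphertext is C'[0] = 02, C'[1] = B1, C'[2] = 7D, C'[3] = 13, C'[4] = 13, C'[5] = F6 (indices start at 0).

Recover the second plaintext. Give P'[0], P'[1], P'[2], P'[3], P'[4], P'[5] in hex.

P'[0] = 11, P'[1] = A5, P'[2] = A4, P'[3] = C9, P'[4] = C4, P'[5] = 2E

In CTR with a reused counter, both messages share the same keystream S_i, so C_i ⊕ C'_i = P_i ⊕ P'_i and thus P'_i = P_i ⊕ C_i ⊕ C'_i.
P'[0]: 5C ⊕ 4F ⊕ 02 = 11.
P'[1]: 2F ⊕ 3B ⊕ B1 = A5.
P'[2]: 95 ⊕ 4C ⊕ 7D = A4.
P'[3]: 0B ⊕ D1 ⊕ 13 = C9.
P'[4]: 68 ⊕ BF ⊕ 13 = C4.
P'[5]: D4 ⊕ 0C ⊕ F6 = 2E.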